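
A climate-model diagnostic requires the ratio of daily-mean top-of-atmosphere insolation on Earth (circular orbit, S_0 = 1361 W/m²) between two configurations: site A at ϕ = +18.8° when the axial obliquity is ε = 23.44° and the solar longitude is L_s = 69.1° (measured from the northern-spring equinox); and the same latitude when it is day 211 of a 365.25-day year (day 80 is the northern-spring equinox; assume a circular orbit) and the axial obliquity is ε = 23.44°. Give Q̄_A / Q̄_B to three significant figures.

— Configuration A (ϕ=+18.8°):
Solar declination: sin δ = sin ε · sin L_s = sin 23.44° × sin 69.1° = 0.37162, so δ = +21.815°.
cos h₀ = −tan(+18.8°) tan(+21.815°) = -0.1363, h₀ = 1.7075 rad.
Bracket: h₀ sin ϕ sin δ + cos ϕ cos δ sin h₀ = 1.7075×0.32227×0.37162 + 0.94665×0.92839×0.99067 = 0.204494 + 0.870661 = 1.075155.
Q̄ = (S_0/π) × [bracket] = (1361/π) × 1.075155 = 465.78 W/m².
— Configuration B (ϕ=+18.8°):
Solar longitude: L_s = 360° × (211 − 80)/365.25 = 129.117°.
sin δ = sin 23.44° × sin 129.117° = 0.30863, so δ = +17.977°.
cos h₀ = −tan(+18.8°) tan(+17.977°) = -0.1105, h₀ = 1.6815 rad.
Bracket: h₀ sin ϕ sin δ + cos ϕ cos δ sin h₀ = 1.6815×0.32227×0.30863 + 0.94665×0.95118×0.99388 = 0.167246 + 0.894924 = 1.062170.
Q̄ = (S_0/π) × [bracket] = (1361/π) × 1.062170 = 460.15 W/m².
Ratio Q̄_A / Q̄_B = 465.78 / 460.15 = 1.012.

Q̄_A / Q̄_B ≈ 1.01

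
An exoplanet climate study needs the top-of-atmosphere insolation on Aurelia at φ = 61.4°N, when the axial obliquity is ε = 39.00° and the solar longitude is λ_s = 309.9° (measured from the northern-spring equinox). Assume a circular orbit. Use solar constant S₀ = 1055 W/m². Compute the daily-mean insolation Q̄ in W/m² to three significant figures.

Q̄ ≈ 0.00 W/m²

Solar declination: sin δ = sin ε · sin λ_s = sin 39.00° × sin 309.9° = -0.48279, so δ = -28.868°.
cos H₀ = −tan(+61.4°) tan(-28.868°) = 1.0112 ≥ 1 ⇒ polar night, H₀ = 0 and Q̄ = 0.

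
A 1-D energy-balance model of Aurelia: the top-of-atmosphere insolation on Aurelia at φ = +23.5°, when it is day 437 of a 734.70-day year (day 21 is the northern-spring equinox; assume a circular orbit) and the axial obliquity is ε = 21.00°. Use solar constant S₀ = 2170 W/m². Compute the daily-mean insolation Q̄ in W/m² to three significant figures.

Solar longitude: λ_s = 360° × (437 − 21)/734.70 = 203.838°.
sin δ = sin 21.00° × sin 203.838° = -0.14484, so δ = -8.328°.
cos H₀ = −tan(+23.5°) tan(-8.328°) = 0.0636, H₀ = 1.5071 rad.
Bracket: H₀ sin φ sin δ + cos φ cos δ sin H₀ = 1.5071×0.39875×-0.14484 + 0.91706×0.98946×0.99797 = -0.087042 + 0.905552 = 0.818510.
Q̄ = (S₀/π) × [bracket] = (2170/π) × 0.818510 = 565.4 W/m².

Q̄ ≈ 565 W/m²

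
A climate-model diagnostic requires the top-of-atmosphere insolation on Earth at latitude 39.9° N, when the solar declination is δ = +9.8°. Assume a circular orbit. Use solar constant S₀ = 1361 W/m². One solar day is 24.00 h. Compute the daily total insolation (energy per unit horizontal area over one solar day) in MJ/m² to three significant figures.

cos H₀ = −tan(+39.9°) tan(+9.800°) = -0.1444, H₀ = 1.7157 rad.
Bracket: H₀ sin φ sin δ + cos φ cos δ sin H₀ = 1.7157×0.64145×0.17021 + 0.76717×0.98541×0.98952 = 0.187322 + 0.748054 = 0.935376.
Q̄ = (S₀/π) × [bracket] = (1361/π) × 0.935376 = 405.22 W/m².
Daily total = Q̄ × 24.00 h × 3600 s/h = 405.22 × 24.00 × 3600 / 10⁶ = 35.01 MJ/m².

35.0 MJ/m²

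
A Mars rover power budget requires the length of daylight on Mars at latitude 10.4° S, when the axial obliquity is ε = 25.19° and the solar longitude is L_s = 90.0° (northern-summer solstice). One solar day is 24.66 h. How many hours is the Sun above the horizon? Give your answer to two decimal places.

11.65 h

Solar declination: sin δ = sin ε · sin L_s = sin 25.19° × sin 90.0° = 0.42562, so δ = +25.190°.
cos h₀ = −tan ϕ · tan δ = −tan(-10.4°) × tan(+25.190°) = 0.0863, so h₀ = 1.4844 rad = 85.05°.
Daylight = 2h₀/(2π) × 24.66 h = (1.4844/π) × 24.66 = 11.65 h.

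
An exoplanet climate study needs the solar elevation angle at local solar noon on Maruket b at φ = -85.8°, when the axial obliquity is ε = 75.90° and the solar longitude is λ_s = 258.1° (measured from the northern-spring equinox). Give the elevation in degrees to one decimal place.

Solar declination: sin δ = sin ε · sin λ_s = sin 75.90° × sin 258.1° = -0.94903, so δ = -71.628°.
At local noon the hour angle is zero, so the zenith angle equals |φ − δ| = |-85.8° − (-71.628°)| = 14.172°.
Elevation = 90° − 14.172° = 75.8°.

75.8°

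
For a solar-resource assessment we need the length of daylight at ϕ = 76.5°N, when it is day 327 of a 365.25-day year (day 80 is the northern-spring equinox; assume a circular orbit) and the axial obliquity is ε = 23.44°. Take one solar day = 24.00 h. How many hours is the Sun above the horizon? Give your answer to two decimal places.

0.00 h

Solar longitude: L_s = 360° × (327 − 80)/365.25 = 243.450°.
sin δ = sin 23.44° × sin 243.450° = -0.35584, so δ = -20.845°.
cos h₀ = −tan ϕ · tan δ = 1.5860 ≥ 1, so the Sun never rises (polar night) and h₀ = 0.
Daylight = 2h₀/(2π) × 24.00 h = (0.0000/π) × 24.00 = 0.00 h.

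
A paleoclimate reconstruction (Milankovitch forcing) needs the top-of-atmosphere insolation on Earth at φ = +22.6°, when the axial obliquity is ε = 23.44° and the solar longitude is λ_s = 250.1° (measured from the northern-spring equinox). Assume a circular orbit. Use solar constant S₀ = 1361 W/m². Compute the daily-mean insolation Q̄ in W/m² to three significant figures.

Solar declination: sin δ = sin ε · sin λ_s = sin 23.44° × sin 250.1° = -0.37404, so δ = -21.965°.
cos H₀ = −tan(+22.6°) tan(-21.965°) = 0.1679, H₀ = 1.4021 rad.
Bracket: H₀ sin φ sin δ + cos φ cos δ sin H₀ = 1.4021×0.38430×-0.37404 + 0.92321×0.92741×0.98581 = -0.201543 + 0.844045 = 0.642502.
Q̄ = (S₀/π) × [bracket] = (1361/π) × 0.642502 = 278.3 W/m².

Q̄ ≈ 278 W/m²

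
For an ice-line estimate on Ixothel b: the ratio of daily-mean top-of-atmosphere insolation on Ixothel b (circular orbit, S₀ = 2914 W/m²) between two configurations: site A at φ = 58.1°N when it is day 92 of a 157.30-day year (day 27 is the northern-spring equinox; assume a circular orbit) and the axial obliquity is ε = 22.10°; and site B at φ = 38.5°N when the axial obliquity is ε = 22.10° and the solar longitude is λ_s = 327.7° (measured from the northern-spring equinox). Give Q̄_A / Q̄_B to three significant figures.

— Configuration A (φ=+58.1°):
Solar longitude: λ_s = 360° × (92 − 27)/157.30 = 148.760°.
sin δ = sin 22.10° × sin 148.760° = 0.19512, so δ = +11.252°.
cos H₀ = −tan(+58.1°) tan(+11.252°) = -0.3196, H₀ = 1.8961 rad.
Bracket: H₀ sin φ sin δ + cos φ cos δ sin H₀ = 1.8961×0.84897×0.19512 + 0.52844×0.98078×0.94755 = 0.314091 + 0.491099 = 0.805190.
Q̄ = (S₀/π) × [bracket] = (2914/π) × 0.805190 = 746.86 W/m².
— Configuration B (φ=+38.5°):
Solar declination: sin δ = sin ε · sin λ_s = sin 22.10° × sin 327.7° = -0.20104, so δ = -11.598°.
cos H₀ = −tan(+38.5°) tan(-11.598°) = 0.1632, H₀ = 1.4068 rad.
Bracket: H₀ sin φ sin δ + cos φ cos δ sin H₀ = 1.4068×0.62251×-0.20104 + 0.78261×0.97958×0.98659 = -0.176060 + 0.756349 = 0.580289.
Q̄ = (S₀/π) × [bracket] = (2914/π) × 0.580289 = 538.25 W/m².
Ratio Q̄_A / Q̄_B = 746.86 / 538.25 = 1.388.

Q̄_A / Q̄_B ≈ 1.39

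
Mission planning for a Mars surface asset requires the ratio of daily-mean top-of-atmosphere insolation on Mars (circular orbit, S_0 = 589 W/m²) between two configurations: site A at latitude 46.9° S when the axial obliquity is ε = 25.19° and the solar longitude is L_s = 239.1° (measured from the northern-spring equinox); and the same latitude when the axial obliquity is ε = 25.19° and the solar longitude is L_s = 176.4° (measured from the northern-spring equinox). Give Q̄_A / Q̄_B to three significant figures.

Q̄_A / Q̄_B ≈ 1.70

— Configuration A (ϕ=-46.9°):
Solar declination: sin δ = sin ε · sin L_s = sin 25.19° × sin 239.1° = -0.36521, so δ = -21.421°.
cos h₀ = −tan(-46.9°) tan(-21.421°) = -0.4192, h₀ = 2.0034 rad.
Bracket: h₀ sin ϕ sin δ + cos ϕ cos δ sin h₀ = 2.0034×-0.73016×-0.36521 + 0.68327×0.93092×0.90788 = 0.534230 + 0.577475 = 1.111705.
Q̄ = (S_0/π) × [bracket] = (589/π) × 1.111705 = 208.43 W/m².
— Configuration B (ϕ=-46.9°):
Solar declination: sin δ = sin ε · sin L_s = sin 25.19° × sin 176.4° = 0.02672, so δ = +1.531°.
cos h₀ = −tan(-46.9°) tan(+1.531°) = 0.0286, h₀ = 1.5422 rad.
Bracket: h₀ sin ϕ sin δ + cos ϕ cos δ sin h₀ = 1.5422×-0.73016×0.02672 + 0.68327×0.99964×0.99959 = -0.030088 + 0.682744 = 0.652656.
Q̄ = (S_0/π) × [bracket] = (589/π) × 0.652656 = 122.36 W/m².
Ratio Q̄_A / Q̄_B = 208.43 / 122.36 = 1.703.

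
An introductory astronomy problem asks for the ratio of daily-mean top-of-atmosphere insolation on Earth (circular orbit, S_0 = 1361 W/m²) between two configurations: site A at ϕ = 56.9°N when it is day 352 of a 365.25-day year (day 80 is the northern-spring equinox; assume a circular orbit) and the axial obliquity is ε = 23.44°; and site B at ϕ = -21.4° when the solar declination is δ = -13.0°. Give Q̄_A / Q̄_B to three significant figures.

— Configuration A (ϕ=+56.9°):
Solar longitude: L_s = 360° × (352 − 80)/365.25 = 268.090°.
sin δ = sin 23.44° × sin 268.090° = -0.39757, so δ = -23.426°.
cos h₀ = −tan(+56.9°) tan(-23.426°) = 0.6647, h₀ = 0.8438 rad.
Bracket: h₀ sin ϕ sin δ + cos ϕ cos δ sin h₀ = 0.8438×0.83772×-0.39757 + 0.54610×0.91757×0.74715 = -0.281030 + 0.374386 = 0.093356.
Q̄ = (S_0/π) × [bracket] = (1361/π) × 0.093356 = 40.444 W/m².
— Configuration B (ϕ=-21.4°):
cos h₀ = −tan(-21.4°) tan(-13.000°) = -0.0905, h₀ = 1.6614 rad.
Bracket: h₀ sin ϕ sin δ + cos ϕ cos δ sin h₀ = 1.6614×-0.36488×-0.22495 + 0.93106×0.97437×0.99590 = 0.136367 + 0.903477 = 1.039844.
Q̄ = (S_0/π) × [bracket] = (1361/π) × 1.039844 = 450.48 W/m².
Ratio Q̄_A / Q̄_B = 40.444 / 450.48 = 0.08978.

Q̄_A / Q̄_B ≈ 0.0898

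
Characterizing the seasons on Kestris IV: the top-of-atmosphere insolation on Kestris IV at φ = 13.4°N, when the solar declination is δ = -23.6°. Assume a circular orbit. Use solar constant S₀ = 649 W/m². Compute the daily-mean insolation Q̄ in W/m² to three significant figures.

cos H₀ = −tan(+13.4°) tan(-23.600°) = 0.1041, H₀ = 1.4665 rad.
Bracket: H₀ sin φ sin δ + cos φ cos δ sin H₀ = 1.4665×0.23175×-0.40035 + 0.97278×0.91636×0.99457 = -0.136064 + 0.886576 = 0.750512.
Q̄ = (S₀/π) × [bracket] = (649/π) × 0.750512 = 155.0 W/m².

Q̄ ≈ 155 W/m²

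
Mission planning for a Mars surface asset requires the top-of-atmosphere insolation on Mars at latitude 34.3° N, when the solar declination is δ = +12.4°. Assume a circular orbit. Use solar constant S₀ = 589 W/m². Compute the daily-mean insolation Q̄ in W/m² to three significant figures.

Q̄ ≈ 189 W/m²

cos H₀ = −tan(+34.3°) tan(+12.400°) = -0.1500, H₀ = 1.7213 rad.
Bracket: H₀ sin φ sin δ + cos φ cos δ sin H₀ = 1.7213×0.56353×0.21474 + 0.82610×0.97667×0.98869 = 0.208299 + 0.797702 = 1.006001.
Q̄ = (S₀/π) × [bracket] = (589/π) × 1.006001 = 188.6 W/m².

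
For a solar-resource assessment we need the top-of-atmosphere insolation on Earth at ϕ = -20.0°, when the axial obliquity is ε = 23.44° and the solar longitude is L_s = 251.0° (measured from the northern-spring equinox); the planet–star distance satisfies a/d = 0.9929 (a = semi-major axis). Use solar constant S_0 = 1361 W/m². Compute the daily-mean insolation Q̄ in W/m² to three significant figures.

Q̄ ≈ 462 W/m²

Solar declination: sin δ = sin ε · sin L_s = sin 23.44° × sin 251.0° = -0.37612, so δ = -22.093°.
cos h₀ = −tan(-20.0°) tan(-22.093°) = -0.1477, h₀ = 1.7191 rad.
Bracket: h₀ sin ϕ sin δ + cos ϕ cos δ sin h₀ = 1.7191×-0.34202×-0.37612 + 0.93969×0.92657×0.98903 = 0.221146 + 0.861137 = 1.082283.
Inverse-square distance factor (a/d)² = 0.9929² = 0.985850.
Q̄ = (S_0/π) × 0.985850 × [bracket] = (1361/π) × 0.985850 × 1.082283 = 462.2 W/m².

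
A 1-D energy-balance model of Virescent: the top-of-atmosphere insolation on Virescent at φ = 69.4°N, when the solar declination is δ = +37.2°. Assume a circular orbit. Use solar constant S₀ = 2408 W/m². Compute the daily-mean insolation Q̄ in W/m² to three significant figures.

Q̄ ≈ 1.36e+03 W/m²

cos H₀ = −tan(+69.4°) tan(+37.200°) = -2.0194 ≤ −1 ⇒ polar day, H₀ = π.
Bracket: H₀ sin φ sin δ + cos φ cos δ sin H₀ = 3.1416×0.93606×0.60460 + 0.35184×0.79653×0.00000 = 1.777963 + 0.000000 = 1.777963.
Q̄ = (S₀/π) × [bracket] = (2408/π) × 1.777963 = 1363 W/m².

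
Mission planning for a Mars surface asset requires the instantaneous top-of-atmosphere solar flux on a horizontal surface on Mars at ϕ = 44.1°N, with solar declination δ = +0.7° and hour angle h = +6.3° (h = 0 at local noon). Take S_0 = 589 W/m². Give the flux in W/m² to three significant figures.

cos θ_z = sin ϕ sin δ + cos ϕ cos δ cos h = 0.008502 + 0.713736 = 0.722238.
Flux = S_0 · cos θ_z = 589 × 0.722238 = 425.4 W/m².

425 W/m²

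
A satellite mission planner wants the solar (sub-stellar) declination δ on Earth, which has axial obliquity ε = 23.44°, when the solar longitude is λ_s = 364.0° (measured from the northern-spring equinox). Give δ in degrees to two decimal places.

sin δ = sin ε · sin λ_s = sin 23.44° × sin 364.0° = 0.027748.
δ = arcsin(0.027748) = +1.59°.

δ = +1.59°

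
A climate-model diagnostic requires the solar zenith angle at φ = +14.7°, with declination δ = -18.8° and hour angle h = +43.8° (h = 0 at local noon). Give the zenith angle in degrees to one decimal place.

cos θ_z = sin φ sin δ + cos φ cos δ cos h = -0.081777 + 0.660889 = 0.579112.
θ_z = arccos(0.579112) = 54.6°.

θ_z = 54.6°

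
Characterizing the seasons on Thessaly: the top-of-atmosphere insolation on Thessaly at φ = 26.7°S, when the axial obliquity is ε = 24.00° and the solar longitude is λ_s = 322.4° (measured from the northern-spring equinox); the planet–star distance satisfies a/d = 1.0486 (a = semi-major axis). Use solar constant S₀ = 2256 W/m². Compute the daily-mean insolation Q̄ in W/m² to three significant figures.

Solar declination: sin δ = sin ε · sin λ_s = sin 24.00° × sin 322.4° = -0.24817, so δ = -14.369°.
cos H₀ = −tan(-26.7°) tan(-14.369°) = -0.1288, H₀ = 1.7000 rad.
Bracket: H₀ sin φ sin δ + cos φ cos δ sin H₀ = 1.7000×-0.44932×-0.24817 + 0.89337×0.96872×0.99166 = 0.189563 + 0.858208 = 1.047771.
Inverse-square distance factor (a/d)² = 1.0486² = 1.099562.
Q̄ = (S₀/π) × 1.099562 × [bracket] = (2256/π) × 1.099562 × 1.047771 = 827.3 W/m².

Q̄ ≈ 827 W/m²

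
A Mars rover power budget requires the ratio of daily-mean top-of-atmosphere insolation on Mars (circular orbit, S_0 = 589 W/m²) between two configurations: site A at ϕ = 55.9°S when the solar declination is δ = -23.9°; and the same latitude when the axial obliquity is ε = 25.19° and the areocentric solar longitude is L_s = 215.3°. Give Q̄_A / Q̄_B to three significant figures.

Q̄_A / Q̄_B ≈ 1.28

— Configuration A (ϕ=-55.9°):
cos h₀ = −tan(-55.9°) tan(-23.900°) = -0.6545, h₀ = 2.2843 rad.
Bracket: h₀ sin ϕ sin δ + cos ϕ cos δ sin h₀ = 2.2843×-0.82806×-0.40514 + 0.56064×0.91425×0.75605 = 0.766337 + 0.387525 = 1.153862.
Q̄ = (S_0/π) × [bracket] = (589/π) × 1.153862 = 216.33 W/m².
— Configuration B (ϕ=-55.9°):
sin δ = sin 25.19° × sin 215.3° = -0.24595, so δ = -14.238°.
cos h₀ = −tan(-55.9°) tan(-14.238°) = -0.3748, h₀ = 1.9550 rad.
Bracket: h₀ sin ϕ sin δ + cos ϕ cos δ sin h₀ = 1.9550×-0.82806×-0.24595 + 0.56064×0.96928×0.92712 = 0.398158 + 0.503813 = 0.901971.
Q̄ = (S_0/π) × [bracket] = (589/π) × 0.901971 = 169.11 W/m².
Ratio Q̄_A / Q̄_B = 216.33 / 169.11 = 1.279.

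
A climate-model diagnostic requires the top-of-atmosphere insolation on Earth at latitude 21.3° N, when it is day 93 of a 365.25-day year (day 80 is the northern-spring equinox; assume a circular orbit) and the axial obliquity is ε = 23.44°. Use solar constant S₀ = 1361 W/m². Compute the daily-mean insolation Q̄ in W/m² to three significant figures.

Q̄ ≈ 424 W/m²

Solar longitude: λ_s = 360° × (93 − 80)/365.25 = 12.813°.
sin δ = sin 23.44° × sin 12.813° = 0.08822, so δ = +5.061°.
cos H₀ = −tan(+21.3°) tan(+5.061°) = -0.0345, H₀ = 1.6053 rad.
Bracket: H₀ sin φ sin δ + cos φ cos δ sin H₀ = 1.6053×0.36325×0.08822 + 0.93169×0.99610×0.99940 = 0.051443 + 0.927500 = 0.978943.
Q̄ = (S₀/π) × [bracket] = (1361/π) × 0.978943 = 424.1 W/m².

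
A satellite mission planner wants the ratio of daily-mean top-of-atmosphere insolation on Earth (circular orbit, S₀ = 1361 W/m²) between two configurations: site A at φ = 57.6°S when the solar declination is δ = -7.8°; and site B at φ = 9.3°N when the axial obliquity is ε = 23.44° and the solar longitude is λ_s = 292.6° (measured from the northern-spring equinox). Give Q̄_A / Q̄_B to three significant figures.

— Configuration A (φ=-57.6°):
cos H₀ = −tan(-57.6°) tan(-7.800°) = -0.2159, H₀ = 1.7884 rad.
Bracket: H₀ sin φ sin δ + cos φ cos δ sin H₀ = 1.7884×-0.84433×-0.13572 + 0.53583×0.99075×0.97643 = 0.204937 + 0.518361 = 0.723298.
Q̄ = (S₀/π) × [bracket] = (1361/π) × 0.723298 = 313.35 W/m².
— Configuration B (φ=+9.3°):
Solar declination: sin δ = sin ε · sin λ_s = sin 23.44° × sin 292.6° = -0.36724, so δ = -21.546°.
cos H₀ = −tan(+9.3°) tan(-21.546°) = 0.0647, H₀ = 1.5061 rad.
Bracket: H₀ sin φ sin δ + cos φ cos δ sin H₀ = 1.5061×0.16160×-0.36724 + 0.98686×0.93013×0.99791 = -0.089381 + 0.915990 = 0.826609.
Q̄ = (S₀/π) × [bracket] = (1361/π) × 0.826609 = 358.10 W/m².
Ratio Q̄_A / Q̄_B = 313.35 / 358.10 = 0.8750.

Q̄_A / Q̄_B ≈ 0.875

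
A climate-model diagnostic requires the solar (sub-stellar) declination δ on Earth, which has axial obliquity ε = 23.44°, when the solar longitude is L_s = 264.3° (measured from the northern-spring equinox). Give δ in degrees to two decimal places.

δ = -23.32°

sin δ = sin ε · sin L_s = sin 23.44° × sin 264.3° = -0.395822.
δ = arcsin(-0.395822) = -23.32°.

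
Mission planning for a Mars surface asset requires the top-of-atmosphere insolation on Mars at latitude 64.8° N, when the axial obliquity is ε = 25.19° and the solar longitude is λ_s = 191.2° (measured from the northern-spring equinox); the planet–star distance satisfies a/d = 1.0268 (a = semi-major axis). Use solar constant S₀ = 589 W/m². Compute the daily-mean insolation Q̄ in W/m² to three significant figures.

Solar declination: sin δ = sin ε · sin λ_s = sin 25.19° × sin 191.2° = -0.08267, so δ = -4.742°.
cos H₀ = −tan(+64.8°) tan(-4.742°) = 0.1763, H₀ = 1.3936 rad.
Bracket: H₀ sin φ sin δ + cos φ cos δ sin H₀ = 1.3936×0.90483×-0.08267 + 0.42578×0.99658×0.98434 = -0.104244 + 0.417679 = 0.313435.
Inverse-square distance factor (a/d)² = 1.0268² = 1.054318.
Q̄ = (S₀/π) × 1.054318 × [bracket] = (589/π) × 1.054318 × 0.313435 = 61.96 W/m².

Q̄ ≈ 62.0 W/m²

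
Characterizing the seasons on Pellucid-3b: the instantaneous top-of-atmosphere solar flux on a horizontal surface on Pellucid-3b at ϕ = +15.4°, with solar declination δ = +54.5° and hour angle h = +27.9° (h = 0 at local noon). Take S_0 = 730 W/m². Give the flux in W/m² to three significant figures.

cos θ_z = sin ϕ sin δ + cos ϕ cos δ cos h = 0.216193 + 0.494779 = 0.710972.
Flux = S_0 · cos θ_z = 730 × 0.710972 = 519.0 W/m².

519 W/m²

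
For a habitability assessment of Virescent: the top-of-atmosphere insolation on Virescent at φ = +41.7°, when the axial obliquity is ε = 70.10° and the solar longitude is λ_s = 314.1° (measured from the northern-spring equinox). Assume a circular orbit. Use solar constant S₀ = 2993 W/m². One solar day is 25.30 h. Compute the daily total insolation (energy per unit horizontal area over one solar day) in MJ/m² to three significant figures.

3.60 MJ/m²

Solar declination: sin δ = sin ε · sin λ_s = sin 70.10° × sin 314.1° = -0.67525, so δ = -42.473°.
cos H₀ = −tan(+41.7°) tan(-42.473°) = 0.8157, H₀ = 0.6169 rad.
Bracket: H₀ sin φ sin δ + cos φ cos δ sin H₀ = 0.6169×0.66523×-0.67525 + 0.74664×0.73759×0.57854 = -0.277109 + 0.318610 = 0.041501.
Q̄ = (S₀/π) × [bracket] = (2993/π) × 0.041501 = 39.538 W/m².
Daily total = Q̄ × 25.30 h × 3600 s/h = 39.538 × 25.30 × 3600 / 10⁶ = 3.601 MJ/m².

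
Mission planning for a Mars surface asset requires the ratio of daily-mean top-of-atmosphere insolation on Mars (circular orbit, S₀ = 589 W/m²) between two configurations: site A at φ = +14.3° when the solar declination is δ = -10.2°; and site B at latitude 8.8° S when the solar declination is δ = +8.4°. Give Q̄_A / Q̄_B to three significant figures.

— Configuration A (φ=+14.3°):
cos H₀ = −tan(+14.3°) tan(-10.200°) = 0.0459, H₀ = 1.5249 rad.
Bracket: H₀ sin φ sin δ + cos φ cos δ sin H₀ = 1.5249×0.24700×-0.17708 + 0.96902×0.98420×0.99895 = -0.066697 + 0.952708 = 0.886011.
Q̄ = (S₀/π) × [bracket] = (589/π) × 0.886011 = 166.11 W/m².
— Configuration B (φ=-8.8°):
cos H₀ = −tan(-8.8°) tan(+8.400°) = 0.0229, H₀ = 1.5479 rad.
Bracket: H₀ sin φ sin δ + cos φ cos δ sin H₀ = 1.5479×-0.15299×0.14608 + 0.98823×0.98927×0.99974 = -0.034594 + 0.977372 = 0.942778.
Q̄ = (S₀/π) × [bracket] = (589/π) × 0.942778 = 176.76 W/m².
Ratio Q̄_A / Q̄_B = 166.11 / 176.76 = 0.9397.

Q̄_A / Q̄_B ≈ 0.940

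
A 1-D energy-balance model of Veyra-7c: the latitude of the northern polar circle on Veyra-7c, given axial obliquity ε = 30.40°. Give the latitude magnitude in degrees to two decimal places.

59.60°

The polar circle is the lowest latitude that experiences at least one full rotation of continuous daylight at the northern-summer solstice; it lies at |φ| = 90° − ε = 90° − 30.40° = 59.60°.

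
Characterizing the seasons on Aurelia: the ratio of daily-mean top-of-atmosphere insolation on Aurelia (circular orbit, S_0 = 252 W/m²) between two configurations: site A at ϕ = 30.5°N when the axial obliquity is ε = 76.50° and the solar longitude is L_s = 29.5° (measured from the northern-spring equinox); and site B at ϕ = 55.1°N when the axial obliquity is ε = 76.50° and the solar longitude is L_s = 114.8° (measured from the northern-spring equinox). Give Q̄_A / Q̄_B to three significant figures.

— Configuration A (ϕ=+30.5°):
Solar declination: sin δ = sin ε · sin L_s = sin 76.50° × sin 29.5° = 0.47882, so δ = +28.608°.
cos h₀ = −tan(+30.5°) tan(+28.608°) = -0.3213, h₀ = 1.8979 rad.
Bracket: h₀ sin ϕ sin δ + cos ϕ cos δ sin h₀ = 1.8979×0.50754×0.47882 + 0.86163×0.87791×0.94699 = 0.461228 + 0.716335 = 1.177563.
Q̄ = (S_0/π) × [bracket] = (252/π) × 1.177563 = 94.457 W/m².
— Configuration B (ϕ=+55.1°):
Solar declination: sin δ = sin ε · sin L_s = sin 76.50° × sin 114.8° = 0.88270, so δ = +61.969°.
cos h₀ = −tan(+55.1°) tan(+61.969°) = -2.6925 ≤ −1 ⇒ polar day, h₀ = π.
Bracket: h₀ sin ϕ sin δ + cos ϕ cos δ sin h₀ = 3.1416×0.82015×0.88270 + 0.57215×0.46995×0.00000 = 2.274350 + 0.000000 = 2.274350.
Q̄ = (S_0/π) × [bracket] = (252/π) × 2.274350 = 182.43 W/m².
Ratio Q̄_A / Q̄_B = 94.457 / 182.43 = 0.5178.

Q̄_A / Q̄_B ≈ 0.518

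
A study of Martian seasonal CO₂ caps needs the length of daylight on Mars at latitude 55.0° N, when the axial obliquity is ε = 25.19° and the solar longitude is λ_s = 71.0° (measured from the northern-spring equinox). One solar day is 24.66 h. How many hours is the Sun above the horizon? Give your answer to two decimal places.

Solar declination: sin δ = sin ε · sin λ_s = sin 25.19° × sin 71.0° = 0.40243, so δ = +23.730°.
cos H₀ = −tan φ · tan δ = −tan(+55.0°) × tan(+23.730°) = -0.6278, so H₀ = 2.2495 rad = 128.89°.
Daylight = 2H₀/(2π) × 24.66 h = (2.2495/π) × 24.66 = 17.66 h.

17.66 h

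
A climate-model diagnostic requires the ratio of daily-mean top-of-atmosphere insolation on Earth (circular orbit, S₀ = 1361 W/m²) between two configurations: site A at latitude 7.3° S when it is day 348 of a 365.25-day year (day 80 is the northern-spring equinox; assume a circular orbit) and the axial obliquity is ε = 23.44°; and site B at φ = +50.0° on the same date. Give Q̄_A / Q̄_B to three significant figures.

Q̄_A / Q̄_B ≈ 5.11

— Configuration A (φ=-7.3°):
Solar longitude: λ_s = 360° × (348 − 80)/365.25 = 264.148°.
sin δ = sin 23.44° × sin 264.148° = -0.39572, so δ = -23.311°.
cos H₀ = −tan(-7.3°) tan(-23.311°) = -0.0552, H₀ = 1.6260 rad.
Bracket: H₀ sin φ sin δ + cos φ cos δ sin H₀ = 1.6260×-0.12706×-0.39572 + 0.99189×0.91837×0.99848 = 0.081756 + 0.909537 = 0.991293.
Q̄ = (S₀/π) × [bracket] = (1361/π) × 0.991293 = 429.45 W/m².
— Configuration B (φ=+50.0°):
cos H₀ = −tan(+50.0°) tan(-23.311°) = 0.5135, H₀ = 1.0315 rad.
Bracket: H₀ sin φ sin δ + cos φ cos δ sin H₀ = 1.0315×0.76604×-0.39572 + 0.64279×0.91837×0.85808 = -0.312686 + 0.506541 = 0.193855.
Q̄ = (S₀/π) × [bracket] = (1361/π) × 0.193855 = 83.982 W/m².
Ratio Q̄_A / Q̄_B = 429.45 / 83.982 = 5.114.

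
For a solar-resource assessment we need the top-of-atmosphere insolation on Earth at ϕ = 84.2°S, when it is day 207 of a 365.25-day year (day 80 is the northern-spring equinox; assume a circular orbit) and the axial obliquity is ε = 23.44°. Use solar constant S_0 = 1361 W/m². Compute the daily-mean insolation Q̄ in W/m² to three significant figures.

Solar longitude: L_s = 360° × (207 − 80)/365.25 = 125.175°.
sin δ = sin 23.44° × sin 125.175° = 0.32515, so δ = +18.975°.
cos h₀ = −tan(-84.2°) tan(+18.975°) = 3.3850 ≥ 1 ⇒ polar night, h₀ = 0 and Q̄ = 0.

Q̄ ≈ 0.00 W/m²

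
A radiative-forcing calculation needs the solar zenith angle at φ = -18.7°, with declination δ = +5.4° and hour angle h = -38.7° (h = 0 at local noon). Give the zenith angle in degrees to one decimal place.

cos θ_z = sin φ sin δ + cos φ cos δ cos h = -0.030172 + 0.735951 = 0.705779.
θ_z = arccos(0.705779) = 45.1°.

θ_z = 45.1°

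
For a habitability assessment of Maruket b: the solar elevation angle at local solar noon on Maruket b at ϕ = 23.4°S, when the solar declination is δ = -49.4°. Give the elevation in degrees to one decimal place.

64.0°

At local noon the hour angle is zero, so the zenith angle equals |ϕ − δ| = |-23.4° − (-49.400°)| = 26.000°.
Elevation = 90° − 26.000° = 64.0°.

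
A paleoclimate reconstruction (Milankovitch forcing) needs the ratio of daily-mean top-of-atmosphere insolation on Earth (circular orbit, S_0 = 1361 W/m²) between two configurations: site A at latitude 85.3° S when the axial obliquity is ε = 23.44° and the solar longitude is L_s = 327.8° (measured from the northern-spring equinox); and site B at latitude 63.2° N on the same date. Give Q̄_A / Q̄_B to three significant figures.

— Configuration A (ϕ=-85.3°):
Solar declination: sin δ = sin ε · sin L_s = sin 23.44° × sin 327.8° = -0.21197, so δ = -12.238°.
cos h₀ = −tan(-85.3°) tan(-12.238°) = -2.6382 ≤ −1 ⇒ polar day, h₀ = π.
Bracket: h₀ sin ϕ sin δ + cos ϕ cos δ sin h₀ = 3.1416×-0.99664×-0.21197 + 0.08194×0.97728×0.00000 = 0.663687 + 0.000000 = 0.663687.
Q̄ = (S_0/π) × [bracket] = (1361/π) × 0.663687 = 287.52 W/m².
— Configuration B (ϕ=+63.2°):
cos h₀ = −tan(+63.2°) tan(-12.238°) = 0.4294, h₀ = 1.1270 rad.
Bracket: h₀ sin ϕ sin δ + cos ϕ cos δ sin h₀ = 1.1270×0.89259×-0.21197 + 0.45088×0.97728×0.90312 = -0.213231 + 0.397947 = 0.184716.
Q̄ = (S_0/π) × [bracket] = (1361/π) × 0.184716 = 80.023 W/m².
Ratio Q̄_A / Q̄_B = 287.52 / 80.023 = 3.593.

Q̄_A / Q̄_B ≈ 3.59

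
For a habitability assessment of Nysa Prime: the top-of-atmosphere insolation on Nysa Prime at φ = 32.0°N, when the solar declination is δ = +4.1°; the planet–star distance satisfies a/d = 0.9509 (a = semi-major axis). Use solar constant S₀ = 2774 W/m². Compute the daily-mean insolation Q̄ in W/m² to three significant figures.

cos H₀ = −tan(+32.0°) tan(+4.100°) = -0.0448, H₀ = 1.6156 rad.
Bracket: H₀ sin φ sin δ + cos φ cos δ sin H₀ = 1.6156×0.52992×0.07150 + 0.84805×0.99744×0.99900 = 0.061214 + 0.845033 = 0.906247.
Inverse-square distance factor (a/d)² = 0.9509² = 0.904211.
Q̄ = (S₀/π) × 0.904211 × [bracket] = (2774/π) × 0.904211 × 0.906247 = 723.6 W/m².

Q̄ ≈ 724 W/m²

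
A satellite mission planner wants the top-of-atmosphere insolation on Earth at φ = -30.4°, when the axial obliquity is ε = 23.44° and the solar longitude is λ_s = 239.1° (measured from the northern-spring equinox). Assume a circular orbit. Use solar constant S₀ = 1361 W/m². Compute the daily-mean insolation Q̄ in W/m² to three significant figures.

Solar declination: sin δ = sin ε · sin λ_s = sin 23.44° × sin 239.1° = -0.34133, so δ = -19.958°.
cos H₀ = −tan(-30.4°) tan(-19.958°) = -0.2131, H₀ = 1.7855 rad.
Bracket: H₀ sin φ sin δ + cos φ cos δ sin H₀ = 1.7855×-0.50603×-0.34133 + 0.86251×0.93994×0.97704 = 0.308397 + 0.792094 = 1.100491.
Q̄ = (S₀/π) × [bracket] = (1361/π) × 1.100491 = 476.8 W/m².

Q̄ ≈ 477 W/m²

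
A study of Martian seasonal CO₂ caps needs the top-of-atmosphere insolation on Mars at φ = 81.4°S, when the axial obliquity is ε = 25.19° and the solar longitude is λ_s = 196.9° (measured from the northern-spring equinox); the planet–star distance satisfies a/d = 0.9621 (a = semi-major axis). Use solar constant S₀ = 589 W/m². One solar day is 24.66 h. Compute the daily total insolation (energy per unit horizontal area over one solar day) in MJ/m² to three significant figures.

6.08 MJ/m²

Solar declination: sin δ = sin ε · sin λ_s = sin 25.19° × sin 196.9° = -0.12373, so δ = -7.107°.
cos H₀ = −tan(-81.4°) tan(-7.107°) = -0.8245, H₀ = 2.5400 rad.
Bracket: H₀ sin φ sin δ + cos φ cos δ sin H₀ = 2.5400×-0.98876×-0.12373 + 0.14954×0.99232×0.56593 = 0.310742 + 0.083979 = 0.394721.
Inverse-square distance factor (a/d)² = 0.9621² = 0.925636.
Q̄ = (S₀/π) × 0.925636 × [bracket] = (589/π) × 0.925636 × 0.394721 = 68.501 W/m².
Daily total = Q̄ × 24.66 h × 3600 s/h = 68.501 × 24.66 × 3600 / 10⁶ = 6.081 MJ/m².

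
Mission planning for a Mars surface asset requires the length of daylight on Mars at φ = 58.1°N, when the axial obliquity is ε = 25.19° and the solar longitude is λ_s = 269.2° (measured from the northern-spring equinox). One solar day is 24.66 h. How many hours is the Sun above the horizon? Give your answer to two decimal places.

5.61 h

Solar declination: sin δ = sin ε · sin λ_s = sin 25.19° × sin 269.2° = -0.42558, so δ = -25.187°.
cos H₀ = −tan φ · tan δ = −tan(+58.1°) × tan(-25.187°) = 0.7556, so H₀ = 0.7143 rad = 40.93°.
Daylight = 2H₀/(2π) × 24.66 h = (0.7143/π) × 24.66 = 5.61 h.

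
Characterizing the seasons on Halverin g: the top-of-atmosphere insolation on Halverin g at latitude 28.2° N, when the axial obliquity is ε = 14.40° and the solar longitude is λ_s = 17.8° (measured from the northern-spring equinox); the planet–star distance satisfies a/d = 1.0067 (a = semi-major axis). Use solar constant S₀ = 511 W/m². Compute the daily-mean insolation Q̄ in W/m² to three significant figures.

Q̄ ≈ 154 W/m²

Solar declination: sin δ = sin ε · sin λ_s = sin 14.40° × sin 17.8° = 0.07602, so δ = +4.360°.
cos H₀ = −tan(+28.2°) tan(+4.360°) = -0.0409, H₀ = 1.6117 rad.
Bracket: H₀ sin φ sin δ + cos φ cos δ sin H₀ = 1.6117×0.47255×0.07602 + 0.88130×0.99711×0.99916 = 0.057898 + 0.878015 = 0.935913.
Inverse-square distance factor (a/d)² = 1.0067² = 1.013445.
Q̄ = (S₀/π) × 1.013445 × [bracket] = (511/π) × 1.013445 × 0.935913 = 154.3 W/m².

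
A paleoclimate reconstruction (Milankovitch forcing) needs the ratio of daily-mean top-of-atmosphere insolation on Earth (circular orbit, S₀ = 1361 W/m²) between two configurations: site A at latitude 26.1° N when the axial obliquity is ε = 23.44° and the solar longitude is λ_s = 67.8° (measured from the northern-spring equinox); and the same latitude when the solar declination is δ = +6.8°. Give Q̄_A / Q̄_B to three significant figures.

Q̄_A / Q̄_B ≈ 1.13

— Configuration A (φ=+26.1°):
Solar declination: sin δ = sin ε · sin λ_s = sin 23.44° × sin 67.8° = 0.36830, so δ = +21.611°.
cos H₀ = −tan(+26.1°) tan(+21.611°) = -0.1941, H₀ = 1.7661 rad.
Bracket: H₀ sin φ sin δ + cos φ cos δ sin H₀ = 1.7661×0.43994×0.36830 + 0.89803×0.92971×0.98099 = 0.286161 + 0.819036 = 1.105197.
Q̄ = (S₀/π) × [bracket] = (1361/π) × 1.105197 = 478.79 W/m².
— Configuration B (φ=+26.1°):
cos H₀ = −tan(+26.1°) tan(+6.800°) = -0.0584, H₀ = 1.6292 rad.
Bracket: H₀ sin φ sin δ + cos φ cos δ sin H₀ = 1.6292×0.43994×0.11840 + 0.89803×0.99297×0.99829 = 0.084863 + 0.890192 = 0.975055.
Q̄ = (S₀/π) × [bracket] = (1361/π) × 0.975055 = 422.41 W/m².
Ratio Q̄_A / Q̄_B = 478.79 / 422.41 = 1.133.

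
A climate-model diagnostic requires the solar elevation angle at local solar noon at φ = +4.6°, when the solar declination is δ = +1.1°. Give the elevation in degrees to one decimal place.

At local noon the hour angle is zero, so the zenith angle equals |φ − δ| = |+4.6° − (+1.100°)| = 3.500°.
Elevation = 90° − 3.500° = 86.5°.

86.5°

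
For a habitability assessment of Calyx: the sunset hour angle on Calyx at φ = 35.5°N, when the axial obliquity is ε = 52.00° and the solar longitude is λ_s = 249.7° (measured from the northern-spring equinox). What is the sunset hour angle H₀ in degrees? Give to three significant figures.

Solar declination: sin δ = sin ε · sin λ_s = sin 52.00° × sin 249.7° = -0.73907, so δ = -47.652°.
cos H₀ = −tan φ · tan δ = −tan(+35.5°) × tan(-47.652°) = 0.7826, so H₀ = 0.6720 rad = 38.50°.

H₀ = 38.5°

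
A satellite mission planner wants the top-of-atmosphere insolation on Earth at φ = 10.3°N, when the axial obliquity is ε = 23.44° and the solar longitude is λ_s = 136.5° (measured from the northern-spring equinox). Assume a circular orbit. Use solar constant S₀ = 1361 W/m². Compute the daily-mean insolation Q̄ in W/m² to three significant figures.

Solar declination: sin δ = sin ε · sin λ_s = sin 23.44° × sin 136.5° = 0.27382, so δ = +15.892°.
cos H₀ = −tan(+10.3°) tan(+15.892°) = -0.0517, H₀ = 1.6226 rad.
Bracket: H₀ sin φ sin δ + cos φ cos δ sin H₀ = 1.6226×0.17880×0.27382 + 0.98389×0.96178×0.99866 = 0.079441 + 0.945018 = 1.024459.
Q̄ = (S₀/π) × [bracket] = (1361/π) × 1.024459 = 443.8 W/m².

Q̄ ≈ 444 W/m²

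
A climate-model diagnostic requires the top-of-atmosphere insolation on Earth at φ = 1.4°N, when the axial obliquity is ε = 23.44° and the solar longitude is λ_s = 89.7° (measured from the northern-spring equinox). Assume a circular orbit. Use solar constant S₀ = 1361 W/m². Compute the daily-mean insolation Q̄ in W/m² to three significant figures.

Solar declination: sin δ = sin ε · sin λ_s = sin 23.44° × sin 89.7° = 0.39778, so δ = +23.440°.
cos H₀ = −tan(+1.4°) tan(+23.440°) = -0.0106, H₀ = 1.5814 rad.
Bracket: H₀ sin φ sin δ + cos φ cos δ sin H₀ = 1.5814×0.02443×0.39778 + 0.99970×0.91748×0.99994 = 0.015368 + 0.917150 = 0.932518.
Q̄ = (S₀/π) × [bracket] = (1361/π) × 0.932518 = 404.0 W/m².

Q̄ ≈ 404 W/m²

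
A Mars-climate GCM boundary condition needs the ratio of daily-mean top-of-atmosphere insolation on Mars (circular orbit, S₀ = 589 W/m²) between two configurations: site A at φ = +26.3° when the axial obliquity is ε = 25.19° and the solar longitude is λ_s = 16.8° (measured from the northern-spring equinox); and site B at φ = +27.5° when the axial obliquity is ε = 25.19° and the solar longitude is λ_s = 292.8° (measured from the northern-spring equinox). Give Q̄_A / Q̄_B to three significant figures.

— Configuration A (φ=+26.3°):
Solar declination: sin δ = sin ε · sin λ_s = sin 25.19° × sin 16.8° = 0.12302, so δ = +7.066°.
cos H₀ = −tan(+26.3°) tan(+7.066°) = -0.0613, H₀ = 1.6321 rad.
Bracket: H₀ sin φ sin δ + cos φ cos δ sin H₀ = 1.6321×0.44307×0.12302 + 0.89649×0.99240×0.99812 = 0.088960 + 0.888004 = 0.976964.
Q̄ = (S₀/π) × [bracket] = (589/π) × 0.976964 = 183.17 W/m².
— Configuration B (φ=+27.5°):
Solar declination: sin δ = sin ε · sin λ_s = sin 25.19° × sin 292.8° = -0.39236, so δ = -23.102°.
cos H₀ = −tan(+27.5°) tan(-23.102°) = 0.2221, H₀ = 1.3469 rad.
Bracket: H₀ sin φ sin δ + cos φ cos δ sin H₀ = 1.3469×0.46175×-0.39236 + 0.88701×0.91981×0.97503 = -0.244021 + 0.795508 = 0.551487.
Q̄ = (S₀/π) × [bracket] = (589/π) × 0.551487 = 103.40 W/m².
Ratio Q̄_A / Q̄_B = 183.17 / 103.40 = 1.771.

Q̄_A / Q̄_B ≈ 1.77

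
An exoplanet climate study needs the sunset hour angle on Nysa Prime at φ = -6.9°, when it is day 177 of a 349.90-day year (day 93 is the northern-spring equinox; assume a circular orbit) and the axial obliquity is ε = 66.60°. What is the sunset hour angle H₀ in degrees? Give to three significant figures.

Solar longitude: λ_s = 360° × (177 − 93)/349.90 = 86.425°.
sin δ = sin 66.60° × sin 86.425° = 0.91597, so δ = +66.344°.
cos H₀ = −tan φ · tan δ = −tan(-6.9°) × tan(+66.344°) = 0.2762, so H₀ = 1.2909 rad = 73.96°.

H₀ = 74.0°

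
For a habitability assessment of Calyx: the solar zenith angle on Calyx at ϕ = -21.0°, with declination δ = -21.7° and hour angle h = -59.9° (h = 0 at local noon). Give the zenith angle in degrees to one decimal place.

cos θ_z = sin ϕ sin δ + cos ϕ cos δ cos h = 0.132505 + 0.435020 = 0.567525.
θ_z = arccos(0.567525) = 55.4°.

θ_z = 55.4°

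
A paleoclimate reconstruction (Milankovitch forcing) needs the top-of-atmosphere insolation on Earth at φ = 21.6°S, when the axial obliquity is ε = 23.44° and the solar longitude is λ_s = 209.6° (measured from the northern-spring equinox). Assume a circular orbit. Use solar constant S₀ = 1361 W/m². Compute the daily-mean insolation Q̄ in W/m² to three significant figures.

Q̄ ≈ 445 W/m²

Solar declination: sin δ = sin ε · sin λ_s = sin 23.44° × sin 209.6° = -0.19648, so δ = -11.331°.
cos H₀ = −tan(-21.6°) tan(-11.331°) = -0.0793, H₀ = 1.6502 rad.
Bracket: H₀ sin φ sin δ + cos φ cos δ sin H₀ = 1.6502×-0.36812×-0.19648 + 0.92978×0.98051×0.99685 = 0.119356 + 0.908787 = 1.028143.
Q̄ = (S₀/π) × [bracket] = (1361/π) × 1.028143 = 445.4 W/m².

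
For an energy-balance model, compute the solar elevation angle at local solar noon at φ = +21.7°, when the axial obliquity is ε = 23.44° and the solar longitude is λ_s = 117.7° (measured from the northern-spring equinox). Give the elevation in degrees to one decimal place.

88.9°

Solar declination: sin δ = sin ε · sin λ_s = sin 23.44° × sin 117.7° = 0.35220, so δ = +20.622°.
At local noon the hour angle is zero, so the zenith angle equals |φ − δ| = |+21.7° − (+20.622°)| = 1.078°.
Elevation = 90° − 1.078° = 88.9°.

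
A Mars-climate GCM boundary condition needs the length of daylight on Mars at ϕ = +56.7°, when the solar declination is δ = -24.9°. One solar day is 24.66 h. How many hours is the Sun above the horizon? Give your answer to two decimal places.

6.17 h

cos h₀ = −tan ϕ · tan δ = −tan(+56.7°) × tan(-24.900°) = 0.7067, so h₀ = 0.7860 rad = 45.04°.
Daylight = 2h₀/(2π) × 24.66 h = (0.7860/π) × 24.66 = 6.17 h.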